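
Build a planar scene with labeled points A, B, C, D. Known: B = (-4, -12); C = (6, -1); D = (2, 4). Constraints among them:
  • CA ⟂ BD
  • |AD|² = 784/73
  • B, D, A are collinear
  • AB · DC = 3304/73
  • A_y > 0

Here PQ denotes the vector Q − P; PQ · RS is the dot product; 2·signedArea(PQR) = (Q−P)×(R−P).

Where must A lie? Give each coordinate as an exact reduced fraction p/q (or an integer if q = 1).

A = (62/73, 68/73)

1. A_x = 62/73  [B, D, A are collinear ∩ CA ⟂ BD]
2. A_y = 68/73  [B, D, A are collinear ∩ CA ⟂ BD]
   → A = (62/73, 68/73)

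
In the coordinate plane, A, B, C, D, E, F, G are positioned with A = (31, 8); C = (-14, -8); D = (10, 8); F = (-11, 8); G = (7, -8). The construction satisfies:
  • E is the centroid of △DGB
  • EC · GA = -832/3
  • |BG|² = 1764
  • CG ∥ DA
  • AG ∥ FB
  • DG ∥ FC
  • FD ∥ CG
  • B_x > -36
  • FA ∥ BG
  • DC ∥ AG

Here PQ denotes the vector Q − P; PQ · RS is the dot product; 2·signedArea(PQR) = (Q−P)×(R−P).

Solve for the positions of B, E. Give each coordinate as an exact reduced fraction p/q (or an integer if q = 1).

B = (-35, -8)
E = (-6, -8/3)

1. B_x = -35  [FA ∥ BG ∩ AG ∥ FB]
2. B_y = -8  [FA ∥ BG ∩ AG ∥ FB]
   → B = (-35, -8)
3. E_x = -6  [E is the centroid of △DGB]
4. E_y = -8/3  [E is the centroid of △DGB]
   → E = (-6, -8/3)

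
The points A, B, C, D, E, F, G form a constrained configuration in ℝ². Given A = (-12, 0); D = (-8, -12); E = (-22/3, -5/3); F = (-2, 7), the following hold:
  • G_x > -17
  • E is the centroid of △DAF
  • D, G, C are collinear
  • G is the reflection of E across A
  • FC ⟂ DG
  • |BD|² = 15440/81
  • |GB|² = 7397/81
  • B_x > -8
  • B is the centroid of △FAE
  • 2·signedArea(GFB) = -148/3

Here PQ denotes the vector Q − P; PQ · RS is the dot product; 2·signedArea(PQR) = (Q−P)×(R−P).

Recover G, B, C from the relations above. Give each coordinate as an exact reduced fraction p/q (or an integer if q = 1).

1. G_x = -50/3  [G is the reflection of E across A]
2. G_y = 5/3  [G is the reflection of E across A]
   → G = (-50/3, 5/3)
3. B_x = -64/9  [B is the centroid of △FAE]
4. B_y = 16/9  [B is the centroid of △FAE]
   → B = (-64/9, 16/9)
5. C_x = -35054/2357  [D, G, C are collinear ∩ FC ⟂ DG]
6. C_y = -2741/2357  [D, G, C are collinear ∩ FC ⟂ DG]
   → C = (-35054/2357, -2741/2357)

B = (-64/9, 16/9)
C = (-35054/2357, -2741/2357)
G = (-50/3, 5/3)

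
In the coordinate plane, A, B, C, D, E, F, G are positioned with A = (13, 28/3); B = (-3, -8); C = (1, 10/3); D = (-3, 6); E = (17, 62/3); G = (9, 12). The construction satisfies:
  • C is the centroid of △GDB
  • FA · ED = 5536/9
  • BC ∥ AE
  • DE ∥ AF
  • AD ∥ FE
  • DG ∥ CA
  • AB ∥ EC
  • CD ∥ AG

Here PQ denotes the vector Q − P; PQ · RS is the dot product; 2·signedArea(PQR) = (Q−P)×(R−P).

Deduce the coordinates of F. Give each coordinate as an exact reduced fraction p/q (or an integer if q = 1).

1. F_x = 33  [AD ∥ FE ∩ DE ∥ AF]
2. F_y = 24  [AD ∥ FE ∩ DE ∥ AF]
   → F = (33, 24)

F = (33, 24)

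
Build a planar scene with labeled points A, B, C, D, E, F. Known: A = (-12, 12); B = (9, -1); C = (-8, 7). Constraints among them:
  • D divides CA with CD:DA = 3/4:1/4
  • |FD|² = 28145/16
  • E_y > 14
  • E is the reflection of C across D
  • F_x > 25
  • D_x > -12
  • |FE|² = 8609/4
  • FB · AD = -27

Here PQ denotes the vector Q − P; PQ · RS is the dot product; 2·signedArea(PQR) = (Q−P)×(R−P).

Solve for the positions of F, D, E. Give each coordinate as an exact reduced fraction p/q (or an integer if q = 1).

D = (-11, 43/4)
E = (-14, 29/2)
F = (26, -9)

1. D_x = -11  [D divides CA with CD:DA = 3/4:1/4]
2. D_y = 43/4  [D divides CA with CD:DA = 3/4:1/4]
   → D = (-11, 43/4)
3. E_x = -14  [E is the reflection of C across D]
4. E_y = 29/2  [E is the reflection of C across D]
   → E = (-14, 29/2)
5. F_x = 26  [line -1·x + 5/4·y + 149/4 = 0 ∩ |FE|² = 8609/4]
6. F_y = -9  [line -1·x + 5/4·y + 149/4 = 0 ∩ |FE|² = 8609/4]
   → F = (26, -9)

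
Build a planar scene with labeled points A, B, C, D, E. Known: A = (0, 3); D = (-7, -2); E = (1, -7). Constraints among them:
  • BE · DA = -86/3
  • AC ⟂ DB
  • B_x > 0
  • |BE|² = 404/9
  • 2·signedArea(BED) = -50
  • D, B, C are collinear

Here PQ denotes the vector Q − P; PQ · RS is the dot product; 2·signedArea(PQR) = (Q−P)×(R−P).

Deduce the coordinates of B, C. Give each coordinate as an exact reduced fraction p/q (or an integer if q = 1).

1. B_x = 1/3  [BE · DA = -86/3 ∩ 2·signedArea(BED) = -50]
2. B_y = -1/3  [BE · DA = -86/3 ∩ 2·signedArea(BED) = -50]
   → B = (1/3, -1/3)
3. C_x = 375/509  [D, B, C are collinear ∩ AC ⟂ DB]
4. C_y = -123/509  [D, B, C are collinear ∩ AC ⟂ DB]
   → C = (375/509, -123/509)

B = (1/3, -1/3)
C = (375/509, -123/509)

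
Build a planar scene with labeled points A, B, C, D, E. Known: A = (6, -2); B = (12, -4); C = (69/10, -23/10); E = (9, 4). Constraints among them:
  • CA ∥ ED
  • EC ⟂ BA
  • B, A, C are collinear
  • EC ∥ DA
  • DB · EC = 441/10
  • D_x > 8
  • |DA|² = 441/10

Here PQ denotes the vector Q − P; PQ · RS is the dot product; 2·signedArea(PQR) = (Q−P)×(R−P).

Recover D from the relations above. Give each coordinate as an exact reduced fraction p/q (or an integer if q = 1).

D = (81/10, 43/10)

1. D_x = 81/10  [EC ∥ DA ∩ CA ∥ ED]
2. D_y = 43/10  [EC ∥ DA ∩ CA ∥ ED]
   → D = (81/10, 43/10)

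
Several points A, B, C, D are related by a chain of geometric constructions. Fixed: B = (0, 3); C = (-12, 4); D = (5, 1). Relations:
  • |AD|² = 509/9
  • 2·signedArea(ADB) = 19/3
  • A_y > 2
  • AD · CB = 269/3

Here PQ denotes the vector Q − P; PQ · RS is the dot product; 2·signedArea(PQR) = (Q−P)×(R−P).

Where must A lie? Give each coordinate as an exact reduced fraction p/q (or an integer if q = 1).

A = (-7/3, 8/3)

1. A_x = -7/3  [2·signedArea(ADB) = 19/3 ∩ AD · CB = 269/3]
2. A_y = 8/3  [2·signedArea(ADB) = 19/3 ∩ AD · CB = 269/3]
   → A = (-7/3, 8/3)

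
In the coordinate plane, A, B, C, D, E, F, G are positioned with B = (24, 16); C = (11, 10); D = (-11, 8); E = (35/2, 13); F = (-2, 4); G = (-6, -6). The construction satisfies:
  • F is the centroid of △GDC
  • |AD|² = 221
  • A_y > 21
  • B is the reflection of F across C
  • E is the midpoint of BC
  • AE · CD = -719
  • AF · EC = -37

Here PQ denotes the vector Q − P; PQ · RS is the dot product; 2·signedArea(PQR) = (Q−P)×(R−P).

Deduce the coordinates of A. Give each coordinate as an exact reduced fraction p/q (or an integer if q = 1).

A = (-16, 22)

1. A_x = -16  [AF · EC = -37 ∩ AE · CD = -719]
2. A_y = 22  [AF · EC = -37 ∩ AE · CD = -719]
   → A = (-16, 22)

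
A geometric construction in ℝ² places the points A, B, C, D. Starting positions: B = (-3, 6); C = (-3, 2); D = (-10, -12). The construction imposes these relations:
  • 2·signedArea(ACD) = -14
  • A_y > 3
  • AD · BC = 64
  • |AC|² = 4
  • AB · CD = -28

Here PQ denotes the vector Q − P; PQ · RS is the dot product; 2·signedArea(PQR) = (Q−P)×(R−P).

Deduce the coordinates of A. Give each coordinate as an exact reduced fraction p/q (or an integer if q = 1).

A = (-3, 4)

1. A_x = -3  [2·signedArea(ACD) = -14 ∩ AB · CD = -28]
2. A_y = 4  [2·signedArea(ACD) = -14 ∩ AB · CD = -28]
   → A = (-3, 4)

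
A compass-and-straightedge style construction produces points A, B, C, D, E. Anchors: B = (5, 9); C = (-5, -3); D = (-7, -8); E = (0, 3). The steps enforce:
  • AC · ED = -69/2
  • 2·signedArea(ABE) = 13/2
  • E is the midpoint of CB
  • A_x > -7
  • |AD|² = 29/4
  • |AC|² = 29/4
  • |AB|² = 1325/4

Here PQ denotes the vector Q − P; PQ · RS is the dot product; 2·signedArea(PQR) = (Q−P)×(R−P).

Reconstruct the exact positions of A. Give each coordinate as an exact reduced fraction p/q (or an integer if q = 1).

1. A_x = -6  [AC · ED = -69/2 ∩ 2·signedArea(ABE) = 13/2]
2. A_y = -11/2  [AC · ED = -69/2 ∩ 2·signedArea(ABE) = 13/2]
   → A = (-6, -11/2)

A = (-6, -11/2)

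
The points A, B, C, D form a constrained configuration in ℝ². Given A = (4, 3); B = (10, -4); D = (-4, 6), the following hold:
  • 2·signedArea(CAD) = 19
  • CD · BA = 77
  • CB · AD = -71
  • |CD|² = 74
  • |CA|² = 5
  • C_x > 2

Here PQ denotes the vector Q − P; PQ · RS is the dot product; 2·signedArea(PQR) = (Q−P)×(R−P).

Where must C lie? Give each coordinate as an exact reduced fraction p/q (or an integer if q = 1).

1. C_x = 3  [CD · BA = 77 ∩ 2·signedArea(CAD) = 19]
2. C_y = 1  [CD · BA = 77 ∩ 2·signedArea(CAD) = 19]
   → C = (3, 1)

C = (3, 1)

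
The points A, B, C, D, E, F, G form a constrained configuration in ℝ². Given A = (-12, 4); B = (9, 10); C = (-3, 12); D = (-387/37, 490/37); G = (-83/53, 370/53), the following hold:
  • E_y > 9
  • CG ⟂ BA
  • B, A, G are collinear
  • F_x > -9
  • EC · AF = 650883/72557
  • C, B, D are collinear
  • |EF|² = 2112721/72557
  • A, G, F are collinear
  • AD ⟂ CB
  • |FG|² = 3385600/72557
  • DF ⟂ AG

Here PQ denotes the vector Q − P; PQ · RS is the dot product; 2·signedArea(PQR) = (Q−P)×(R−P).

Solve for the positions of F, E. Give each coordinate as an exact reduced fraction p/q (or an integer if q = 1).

E = (-166/37, 336/37)
F = (-15951/1961, 10010/1961)

1. F_x = -15951/1961  [A, G, F are collinear ∩ DF ⟂ AG]
2. F_y = 10010/1961  [A, G, F are collinear ∩ DF ⟂ AG]
   → F = (-15951/1961, 10010/1961)
3. E_x = -166/37  [line -7581/1961·x + -2166/1961·y + -530670/72557 = 0 ∩ |EF|² = 2112721/72557]
4. E_y = 336/37  [line -7581/1961·x + -2166/1961·y + -530670/72557 = 0 ∩ |EF|² = 2112721/72557]
   → E = (-166/37, 336/37)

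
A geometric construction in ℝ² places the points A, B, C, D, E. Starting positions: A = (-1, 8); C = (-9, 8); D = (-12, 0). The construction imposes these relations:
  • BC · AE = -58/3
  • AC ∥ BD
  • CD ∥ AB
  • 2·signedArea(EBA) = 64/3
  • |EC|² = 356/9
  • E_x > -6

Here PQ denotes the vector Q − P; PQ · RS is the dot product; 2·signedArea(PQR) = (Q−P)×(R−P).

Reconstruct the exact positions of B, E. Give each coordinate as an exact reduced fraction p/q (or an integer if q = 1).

B = (-4, 0)
E = (-17/3, 8/3)

1. B_x = -4  [AC ∥ BD ∩ CD ∥ AB]
2. B_y = 0  [AC ∥ BD ∩ CD ∥ AB]
   → B = (-4, 0)
3. E_x = -17/3  [2·signedArea(EBA) = 64/3 ∩ BC · AE = -58/3]
4. E_y = 8/3  [2·signedArea(EBA) = 64/3 ∩ BC · AE = -58/3]
   → E = (-17/3, 8/3)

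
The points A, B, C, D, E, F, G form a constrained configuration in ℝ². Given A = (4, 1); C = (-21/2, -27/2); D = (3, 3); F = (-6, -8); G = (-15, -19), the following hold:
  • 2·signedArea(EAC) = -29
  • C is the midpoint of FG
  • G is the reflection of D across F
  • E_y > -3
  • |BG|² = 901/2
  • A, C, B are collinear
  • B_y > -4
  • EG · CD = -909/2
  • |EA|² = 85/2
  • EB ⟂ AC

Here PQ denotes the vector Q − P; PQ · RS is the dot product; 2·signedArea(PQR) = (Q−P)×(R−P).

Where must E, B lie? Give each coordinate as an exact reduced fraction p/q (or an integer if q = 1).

1. E_x = -3/2  [2·signedArea(EAC) = -29 ∩ EG · CD = -909/2]
2. E_y = -5/2  [2·signedArea(EAC) = -29 ∩ EG · CD = -909/2]
   → E = (-3/2, -5/2)
3. B_x = -1/2  [A, C, B are collinear ∩ EB ⟂ AC]
4. B_y = -7/2  [A, C, B are collinear ∩ EB ⟂ AC]
   → B = (-1/2, -7/2)

B = (-1/2, -7/2)
E = (-3/2, -5/2)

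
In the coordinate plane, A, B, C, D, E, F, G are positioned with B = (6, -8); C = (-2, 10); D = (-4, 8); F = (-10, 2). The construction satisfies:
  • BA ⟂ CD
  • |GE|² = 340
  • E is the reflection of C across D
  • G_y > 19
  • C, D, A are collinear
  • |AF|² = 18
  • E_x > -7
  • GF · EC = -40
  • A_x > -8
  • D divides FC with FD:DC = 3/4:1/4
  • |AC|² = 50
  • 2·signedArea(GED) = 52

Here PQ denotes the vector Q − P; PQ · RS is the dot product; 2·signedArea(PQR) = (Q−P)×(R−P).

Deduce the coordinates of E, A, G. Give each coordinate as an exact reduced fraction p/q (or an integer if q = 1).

1. E_x = -6  [E is the reflection of C across D]
2. E_y = 6  [E is the reflection of C across D]
   → E = (-6, 6)
3. A_x = -7  [C, D, A are collinear ∩ BA ⟂ CD]
4. A_y = 5  [C, D, A are collinear ∩ BA ⟂ CD]
   → A = (-7, 5)
5. G_x = -18  [GF · EC = -40 ∩ 2·signedArea(GED) = 52]
6. G_y = 20  [GF · EC = -40 ∩ 2·signedArea(GED) = 52]
   → G = (-18, 20)

A = (-7, 5)
E = (-6, 6)
G = (-18, 20)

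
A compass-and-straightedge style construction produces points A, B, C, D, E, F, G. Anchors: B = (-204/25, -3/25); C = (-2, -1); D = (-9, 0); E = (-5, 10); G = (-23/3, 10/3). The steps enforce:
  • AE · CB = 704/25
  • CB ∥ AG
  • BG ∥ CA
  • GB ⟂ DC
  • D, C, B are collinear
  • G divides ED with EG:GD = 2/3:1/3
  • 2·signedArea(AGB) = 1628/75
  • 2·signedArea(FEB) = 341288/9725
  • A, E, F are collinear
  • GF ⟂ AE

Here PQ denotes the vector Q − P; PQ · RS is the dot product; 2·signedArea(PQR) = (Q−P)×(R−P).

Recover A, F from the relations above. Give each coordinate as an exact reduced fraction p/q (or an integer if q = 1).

A = (-113/75, 184/75)
F = (-427289/145875, 806152/145875)

1. A_x = -113/75  [CB ∥ AG ∩ BG ∥ CA]
2. A_y = 184/75  [CB ∥ AG ∩ BG ∥ CA]
   → A = (-113/75, 184/75)
3. F_x = -427289/145875  [A, E, F are collinear ∩ GF ⟂ AE]
4. F_y = 806152/145875  [A, E, F are collinear ∩ GF ⟂ AE]
   → F = (-427289/145875, 806152/145875)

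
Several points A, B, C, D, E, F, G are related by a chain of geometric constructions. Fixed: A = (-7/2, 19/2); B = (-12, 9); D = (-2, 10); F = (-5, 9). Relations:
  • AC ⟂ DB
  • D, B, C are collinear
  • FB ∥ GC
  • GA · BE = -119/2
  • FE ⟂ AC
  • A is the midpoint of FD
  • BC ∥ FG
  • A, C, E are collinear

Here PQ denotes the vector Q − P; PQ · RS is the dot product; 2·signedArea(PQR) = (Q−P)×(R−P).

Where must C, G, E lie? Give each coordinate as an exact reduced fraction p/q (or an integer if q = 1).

1. C_x = -357/101  [D, B, C are collinear ∩ AC ⟂ DB]
2. C_y = 1989/202  [D, B, C are collinear ∩ AC ⟂ DB]
   → C = (-357/101, 1989/202)
3. G_x = 350/101  [FB ∥ GC ∩ BC ∥ FG]
4. G_y = 1989/202  [FB ∥ GC ∩ BC ∥ FG]
   → G = (350/101, 1989/202)
5. E_x = -350/101  [A, C, E are collinear ∩ FE ⟂ AC]
6. E_y = 1849/202  [A, C, E are collinear ∩ FE ⟂ AC]
   → E = (-350/101, 1849/202)

C = (-357/101, 1989/202)
E = (-350/101, 1849/202)
G = (350/101, 1989/202)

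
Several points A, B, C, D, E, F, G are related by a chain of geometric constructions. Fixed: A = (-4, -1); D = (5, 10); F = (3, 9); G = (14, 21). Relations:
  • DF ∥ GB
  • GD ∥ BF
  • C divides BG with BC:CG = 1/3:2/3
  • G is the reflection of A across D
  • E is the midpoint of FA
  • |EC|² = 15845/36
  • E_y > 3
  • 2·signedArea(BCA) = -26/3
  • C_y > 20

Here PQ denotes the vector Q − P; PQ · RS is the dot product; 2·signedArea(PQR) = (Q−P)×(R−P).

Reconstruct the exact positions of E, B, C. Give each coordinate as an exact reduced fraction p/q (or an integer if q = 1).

1. E_x = -1/2  [E is the midpoint of FA]
2. E_y = 4  [E is the midpoint of FA]
   → E = (-1/2, 4)
3. B_x = 12  [GD ∥ BF ∩ DF ∥ GB]
4. B_y = 20  [GD ∥ BF ∩ DF ∥ GB]
   → B = (12, 20)
5. C_x = 38/3  [C divides BG with BC:CG = 1/3:2/3]
6. C_y = 61/3  [C divides BG with BC:CG = 1/3:2/3]
   → C = (38/3, 61/3)

B = (12, 20)
C = (38/3, 61/3)
E = (-1/2, 4)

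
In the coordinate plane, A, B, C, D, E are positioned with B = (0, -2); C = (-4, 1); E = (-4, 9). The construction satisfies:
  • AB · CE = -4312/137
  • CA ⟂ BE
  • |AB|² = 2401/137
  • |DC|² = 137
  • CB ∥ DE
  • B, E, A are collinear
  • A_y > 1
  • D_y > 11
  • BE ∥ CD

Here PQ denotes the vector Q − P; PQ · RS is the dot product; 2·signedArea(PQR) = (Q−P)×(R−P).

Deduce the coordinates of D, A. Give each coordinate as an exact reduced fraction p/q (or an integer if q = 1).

A = (-196/137, 265/137)
D = (-8, 12)

1. D_x = -8  [CB ∥ DE ∩ BE ∥ CD]
2. D_y = 12  [CB ∥ DE ∩ BE ∥ CD]
   → D = (-8, 12)
3. A_x = -196/137  [B, E, A are collinear ∩ CA ⟂ BE]
4. A_y = 265/137  [B, E, A are collinear ∩ CA ⟂ BE]
   → A = (-196/137, 265/137)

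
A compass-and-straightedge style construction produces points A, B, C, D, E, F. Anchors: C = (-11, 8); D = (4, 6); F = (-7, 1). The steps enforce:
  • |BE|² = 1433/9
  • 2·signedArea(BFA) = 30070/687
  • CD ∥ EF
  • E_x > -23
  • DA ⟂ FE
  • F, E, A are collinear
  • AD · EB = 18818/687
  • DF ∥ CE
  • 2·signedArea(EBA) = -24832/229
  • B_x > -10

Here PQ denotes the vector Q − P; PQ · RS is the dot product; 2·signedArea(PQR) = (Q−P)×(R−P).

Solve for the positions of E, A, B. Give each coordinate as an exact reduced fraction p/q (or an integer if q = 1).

1. E_x = -22  [CD ∥ EF ∩ DF ∥ CE]
2. E_y = 3  [CD ∥ EF ∩ DF ∥ CE]
   → E = (-22, 3)
3. A_x = 722/229  [F, E, A are collinear ∩ DA ⟂ FE]
4. A_y = -81/229  [F, E, A are collinear ∩ DA ⟂ FE]
   → A = (722/229, -81/229)
5. B_x = -29/3  [line 310/229·x + 2325/229·y + -30535/687 = 0 ∩ |BE|² = 1433/9]
6. B_y = 17/3  [line 310/229·x + 2325/229·y + -30535/687 = 0 ∩ |BE|² = 1433/9]
   → B = (-29/3, 17/3)

A = (722/229, -81/229)
B = (-29/3, 17/3)
E = (-22, 3)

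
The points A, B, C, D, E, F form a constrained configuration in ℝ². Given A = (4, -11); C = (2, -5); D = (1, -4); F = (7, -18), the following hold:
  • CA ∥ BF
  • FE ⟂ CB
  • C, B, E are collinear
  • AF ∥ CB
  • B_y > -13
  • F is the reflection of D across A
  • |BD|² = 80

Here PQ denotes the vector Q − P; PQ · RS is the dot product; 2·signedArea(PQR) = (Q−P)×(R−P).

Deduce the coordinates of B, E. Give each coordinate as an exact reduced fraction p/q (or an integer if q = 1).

1. B_x = 5  [CA ∥ BF ∩ AF ∥ CB]
2. B_y = -12  [CA ∥ BF ∩ AF ∥ CB]
   → B = (5, -12)
3. E_x = 217/29  [C, B, E are collinear ∩ FE ⟂ CB]
4. E_y = -516/29  [C, B, E are collinear ∩ FE ⟂ CB]
   → E = (217/29, -516/29)

B = (5, -12)
E = (217/29, -516/29)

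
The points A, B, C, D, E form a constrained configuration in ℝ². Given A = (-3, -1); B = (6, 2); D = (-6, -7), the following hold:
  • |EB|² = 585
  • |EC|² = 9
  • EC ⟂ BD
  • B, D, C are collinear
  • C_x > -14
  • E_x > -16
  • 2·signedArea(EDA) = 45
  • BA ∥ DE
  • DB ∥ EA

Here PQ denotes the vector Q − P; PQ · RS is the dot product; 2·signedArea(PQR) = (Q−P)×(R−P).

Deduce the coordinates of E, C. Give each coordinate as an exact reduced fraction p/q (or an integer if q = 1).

1. E_x = -15  [DB ∥ EA ∩ BA ∥ DE]
2. E_y = -10  [DB ∥ EA ∩ BA ∥ DE]
   → E = (-15, -10)
3. C_x = -66/5  [B, D, C are collinear ∩ EC ⟂ BD]
4. C_y = -62/5  [B, D, C are collinear ∩ EC ⟂ BD]
   → C = (-66/5, -62/5)

C = (-66/5, -62/5)
E = (-15, -10)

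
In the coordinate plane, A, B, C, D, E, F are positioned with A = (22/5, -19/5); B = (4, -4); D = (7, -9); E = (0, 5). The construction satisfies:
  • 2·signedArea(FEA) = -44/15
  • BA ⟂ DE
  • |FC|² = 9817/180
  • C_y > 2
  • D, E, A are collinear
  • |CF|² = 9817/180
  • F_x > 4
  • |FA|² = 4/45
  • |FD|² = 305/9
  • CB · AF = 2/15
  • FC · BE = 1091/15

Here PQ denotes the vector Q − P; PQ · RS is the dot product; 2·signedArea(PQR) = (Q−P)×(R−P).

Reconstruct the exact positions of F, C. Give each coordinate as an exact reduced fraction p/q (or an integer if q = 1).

1. F_x = 62/15  [line 44/5·x + 22/5·y + -286/15 = 0 ∩ |FA|² = 4/45]
2. F_y = -59/15  [line 44/5·x + 22/5·y + -286/15 = 0 ∩ |FA|² = 4/45]
   → F = (62/15, -59/15)
3. C_x = 11/10  [CB · AF = 2/15 ∩ FC · BE = 1091/15]
4. C_y = 14/5  [CB · AF = 2/15 ∩ FC · BE = 1091/15]
   → C = (11/10, 14/5)

C = (11/10, 14/5)
F = (62/15, -59/15)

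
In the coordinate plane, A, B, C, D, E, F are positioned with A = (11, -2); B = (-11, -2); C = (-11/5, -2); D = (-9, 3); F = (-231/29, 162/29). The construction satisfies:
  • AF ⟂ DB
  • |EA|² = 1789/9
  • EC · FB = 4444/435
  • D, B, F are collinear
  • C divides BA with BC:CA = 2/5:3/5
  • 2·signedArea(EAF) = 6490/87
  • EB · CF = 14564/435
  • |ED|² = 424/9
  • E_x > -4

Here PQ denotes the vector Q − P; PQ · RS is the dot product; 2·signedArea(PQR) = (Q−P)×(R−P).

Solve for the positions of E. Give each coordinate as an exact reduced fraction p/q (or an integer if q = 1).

1. E_x = -3  [EC · FB = 4444/435 ∩ EB · CF = 14564/435]
2. E_y = -1/3  [EC · FB = 4444/435 ∩ EB · CF = 14564/435]
   → E = (-3, -1/3)

E = (-3, -1/3)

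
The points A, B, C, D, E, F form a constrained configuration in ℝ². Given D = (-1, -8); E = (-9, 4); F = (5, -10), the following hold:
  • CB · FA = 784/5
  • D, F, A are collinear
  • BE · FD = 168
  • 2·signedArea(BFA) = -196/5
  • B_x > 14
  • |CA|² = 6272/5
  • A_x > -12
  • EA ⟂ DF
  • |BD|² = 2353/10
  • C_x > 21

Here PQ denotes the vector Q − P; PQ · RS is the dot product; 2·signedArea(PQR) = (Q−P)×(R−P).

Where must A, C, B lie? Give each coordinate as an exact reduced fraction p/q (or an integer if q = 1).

1. A_x = -59/5  [D, F, A are collinear ∩ EA ⟂ DF]
2. A_y = -22/5  [D, F, A are collinear ∩ EA ⟂ DF]
   → A = (-59/5, -22/5)
3. B_x = 141/10  [2·signedArea(BFA) = -196/5 ∩ BE · FD = 168]
4. B_y = -107/10  [2·signedArea(BFA) = -196/5 ∩ BE · FD = 168]
   → B = (141/10, -107/10)
5. C_x = 109/5  [line 84/5·x + -28/5·y + -2268/5 = 0 ∩ |CA|² = 6272/5]
6. C_y = -78/5  [line 84/5·x + -28/5·y + -2268/5 = 0 ∩ |CA|² = 6272/5]
   → C = (109/5, -78/5)

A = (-59/5, -22/5)
B = (141/10, -107/10)
C = (109/5, -78/5)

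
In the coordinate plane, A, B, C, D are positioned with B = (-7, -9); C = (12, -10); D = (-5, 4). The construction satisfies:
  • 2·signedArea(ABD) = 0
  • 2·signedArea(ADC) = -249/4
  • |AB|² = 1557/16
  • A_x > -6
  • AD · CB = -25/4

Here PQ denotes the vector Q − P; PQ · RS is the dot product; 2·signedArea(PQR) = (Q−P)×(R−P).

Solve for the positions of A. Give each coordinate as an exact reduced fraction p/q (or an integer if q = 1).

A = (-11/2, 3/4)

1. A_x = -11/2  [2·signedArea(ABD) = 0 ∩ AD · CB = -25/4]
2. A_y = 3/4  [2·signedArea(ABD) = 0 ∩ AD · CB = -25/4]
   → A = (-11/2, 3/4)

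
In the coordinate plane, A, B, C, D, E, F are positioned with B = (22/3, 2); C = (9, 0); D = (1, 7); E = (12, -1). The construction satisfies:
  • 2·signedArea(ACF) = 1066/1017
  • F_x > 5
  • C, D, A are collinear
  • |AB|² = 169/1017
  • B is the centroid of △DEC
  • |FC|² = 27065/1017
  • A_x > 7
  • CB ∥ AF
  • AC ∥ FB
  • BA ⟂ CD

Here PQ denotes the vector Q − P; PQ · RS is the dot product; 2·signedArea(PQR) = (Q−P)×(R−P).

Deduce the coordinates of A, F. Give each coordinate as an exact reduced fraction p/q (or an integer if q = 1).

A = (2395/339, 574/339)
F = (610/113, 1252/339)

1. A_x = 2395/339  [C, D, A are collinear ∩ BA ⟂ CD]
2. A_y = 574/339  [C, D, A are collinear ∩ BA ⟂ CD]
   → A = (2395/339, 574/339)
3. F_x = 610/113  [AC ∥ FB ∩ CB ∥ AF]
4. F_y = 1252/339  [AC ∥ FB ∩ CB ∥ AF]
   → F = (610/113, 1252/339)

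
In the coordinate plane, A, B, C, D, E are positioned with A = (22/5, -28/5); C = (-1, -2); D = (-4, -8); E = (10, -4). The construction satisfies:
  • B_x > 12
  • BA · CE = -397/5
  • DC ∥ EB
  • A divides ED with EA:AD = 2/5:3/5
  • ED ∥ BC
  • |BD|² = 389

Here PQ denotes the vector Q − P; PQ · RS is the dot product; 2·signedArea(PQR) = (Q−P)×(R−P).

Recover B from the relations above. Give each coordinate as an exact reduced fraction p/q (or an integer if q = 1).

B = (13, 2)

1. B_x = 13  [ED ∥ BC ∩ DC ∥ EB]
2. B_y = 2  [ED ∥ BC ∩ DC ∥ EB]
   → B = (13, 2)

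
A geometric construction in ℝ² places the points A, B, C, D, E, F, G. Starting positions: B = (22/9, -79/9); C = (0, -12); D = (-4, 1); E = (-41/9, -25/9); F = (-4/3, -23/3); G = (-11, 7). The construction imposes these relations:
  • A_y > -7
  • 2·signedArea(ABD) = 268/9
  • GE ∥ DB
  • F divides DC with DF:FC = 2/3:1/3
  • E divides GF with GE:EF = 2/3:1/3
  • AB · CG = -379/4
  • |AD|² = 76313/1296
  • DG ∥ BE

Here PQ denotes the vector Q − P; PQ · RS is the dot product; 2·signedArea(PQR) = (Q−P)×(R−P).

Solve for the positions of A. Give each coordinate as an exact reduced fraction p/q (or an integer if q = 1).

A = (-77/36, -58/9)

1. A_x = -77/36  [2·signedArea(ABD) = 268/9 ∩ AB · CG = -379/4]
2. A_y = -58/9  [2·signedArea(ABD) = 268/9 ∩ AB · CG = -379/4]
   → A = (-77/36, -58/9)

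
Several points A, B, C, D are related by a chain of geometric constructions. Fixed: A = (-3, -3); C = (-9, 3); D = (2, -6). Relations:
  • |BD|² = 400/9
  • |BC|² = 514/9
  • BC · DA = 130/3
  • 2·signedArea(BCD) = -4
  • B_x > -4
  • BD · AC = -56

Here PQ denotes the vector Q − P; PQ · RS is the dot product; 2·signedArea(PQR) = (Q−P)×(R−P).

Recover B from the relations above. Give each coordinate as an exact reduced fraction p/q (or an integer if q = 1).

B = (-10/3, -2)

1. B_x = -10/3  [2·signedArea(BCD) = -4 ∩ BD · AC = -56]
2. B_y = -2  [2·signedArea(BCD) = -4 ∩ BD · AC = -56]
   → B = (-10/3, -2)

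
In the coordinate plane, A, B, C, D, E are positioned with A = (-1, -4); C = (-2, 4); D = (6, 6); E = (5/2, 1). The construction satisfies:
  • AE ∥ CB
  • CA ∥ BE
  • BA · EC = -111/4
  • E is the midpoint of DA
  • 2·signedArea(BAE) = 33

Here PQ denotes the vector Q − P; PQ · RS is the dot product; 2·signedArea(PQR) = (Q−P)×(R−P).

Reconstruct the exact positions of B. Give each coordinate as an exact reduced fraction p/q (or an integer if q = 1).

1. B_x = 3/2  [CA ∥ BE ∩ AE ∥ CB]
2. B_y = 9  [CA ∥ BE ∩ AE ∥ CB]
   → B = (3/2, 9)

B = (3/2, 9)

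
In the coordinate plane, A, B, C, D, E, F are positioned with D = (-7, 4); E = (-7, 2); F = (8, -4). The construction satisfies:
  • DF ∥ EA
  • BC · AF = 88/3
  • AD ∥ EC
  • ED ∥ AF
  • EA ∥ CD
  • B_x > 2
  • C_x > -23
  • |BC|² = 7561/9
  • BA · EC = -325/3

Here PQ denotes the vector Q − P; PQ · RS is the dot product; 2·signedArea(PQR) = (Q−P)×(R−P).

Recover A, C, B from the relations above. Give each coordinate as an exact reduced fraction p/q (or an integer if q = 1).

1. A_x = 8  [ED ∥ AF ∩ DF ∥ EA]
2. A_y = -6  [ED ∥ AF ∩ DF ∥ EA]
   → A = (8, -6)
3. C_x = -22  [EA ∥ CD ∩ AD ∥ EC]
4. C_y = 12  [EA ∥ CD ∩ AD ∥ EC]
   → C = (-22, 12)
5. B_x = 3  [BC · AF = 88/3 ∩ BA · EC = -325/3]
6. B_y = -8/3  [BC · AF = 88/3 ∩ BA · EC = -325/3]
   → B = (3, -8/3)

A = (8, -6)
B = (3, -8/3)
C = (-22, 12)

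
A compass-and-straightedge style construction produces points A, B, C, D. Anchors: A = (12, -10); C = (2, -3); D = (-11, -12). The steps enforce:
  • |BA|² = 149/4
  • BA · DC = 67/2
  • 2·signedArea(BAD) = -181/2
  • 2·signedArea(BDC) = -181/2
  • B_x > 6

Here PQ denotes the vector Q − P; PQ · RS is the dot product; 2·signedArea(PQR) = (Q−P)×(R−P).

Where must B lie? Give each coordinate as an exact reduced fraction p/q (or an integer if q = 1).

B = (7, -13/2)

1. B_x = 7  [2·signedArea(BAD) = -181/2 ∩ BA · DC = 67/2]
2. B_y = -13/2  [2·signedArea(BAD) = -181/2 ∩ BA · DC = 67/2]
   → B = (7, -13/2)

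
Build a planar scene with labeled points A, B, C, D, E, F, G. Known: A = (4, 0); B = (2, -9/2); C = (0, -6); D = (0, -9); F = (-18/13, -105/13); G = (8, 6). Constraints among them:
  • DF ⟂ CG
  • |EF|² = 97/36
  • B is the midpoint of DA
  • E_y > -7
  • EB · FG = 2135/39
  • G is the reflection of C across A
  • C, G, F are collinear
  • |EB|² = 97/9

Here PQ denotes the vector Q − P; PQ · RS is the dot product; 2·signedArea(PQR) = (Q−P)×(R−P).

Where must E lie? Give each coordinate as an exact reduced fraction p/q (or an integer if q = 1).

E = (-10/39, -179/26)

1. E_x = -10/39  [line -122/13·x + -183/13·y + -7747/78 = 0 ∩ |EB|² = 97/9]
2. E_y = -179/26  [line -122/13·x + -183/13·y + -7747/78 = 0 ∩ |EB|² = 97/9]
   → E = (-10/39, -179/26)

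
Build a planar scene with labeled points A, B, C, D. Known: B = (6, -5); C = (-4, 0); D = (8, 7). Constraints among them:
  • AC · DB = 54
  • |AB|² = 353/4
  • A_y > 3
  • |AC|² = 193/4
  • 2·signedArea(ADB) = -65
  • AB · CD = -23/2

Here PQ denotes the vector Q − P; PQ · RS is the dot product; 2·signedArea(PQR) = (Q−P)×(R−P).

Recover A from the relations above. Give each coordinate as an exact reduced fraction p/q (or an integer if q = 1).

1. A_x = 2  [AC · DB = 54 ∩ AB · CD = -23/2]
2. A_y = 7/2  [AC · DB = 54 ∩ AB · CD = -23/2]
   → A = (2, 7/2)

A = (2, 7/2)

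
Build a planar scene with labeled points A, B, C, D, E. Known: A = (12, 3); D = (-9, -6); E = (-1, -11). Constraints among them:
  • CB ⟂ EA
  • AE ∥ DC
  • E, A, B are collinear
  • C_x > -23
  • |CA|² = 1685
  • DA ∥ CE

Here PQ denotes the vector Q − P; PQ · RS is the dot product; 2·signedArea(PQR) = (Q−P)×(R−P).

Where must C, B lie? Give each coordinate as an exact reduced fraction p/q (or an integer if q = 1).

1. C_x = -22  [DA ∥ CE ∩ AE ∥ DC]
2. C_y = -20  [DA ∥ CE ∩ AE ∥ DC]
   → C = (-22, -20)
3. B_x = -5552/365  [E, A, B are collinear ∩ CB ⟂ EA]
4. B_y = -9601/365  [E, A, B are collinear ∩ CB ⟂ EA]
   → B = (-5552/365, -9601/365)

B = (-5552/365, -9601/365)
C = (-22, -20)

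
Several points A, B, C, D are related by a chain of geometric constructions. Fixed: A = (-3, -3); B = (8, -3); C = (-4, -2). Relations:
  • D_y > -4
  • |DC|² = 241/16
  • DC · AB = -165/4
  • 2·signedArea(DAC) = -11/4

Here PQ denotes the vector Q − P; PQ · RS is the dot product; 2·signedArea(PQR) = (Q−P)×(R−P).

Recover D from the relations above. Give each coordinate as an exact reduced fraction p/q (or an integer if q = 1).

D = (-1/4, -3)

1. D_x = -1/4  [2·signedArea(DAC) = -11/4 ∩ DC · AB = -165/4]
2. D_y = -3  [2·signedArea(DAC) = -11/4 ∩ DC · AB = -165/4]
   → D = (-1/4, -3)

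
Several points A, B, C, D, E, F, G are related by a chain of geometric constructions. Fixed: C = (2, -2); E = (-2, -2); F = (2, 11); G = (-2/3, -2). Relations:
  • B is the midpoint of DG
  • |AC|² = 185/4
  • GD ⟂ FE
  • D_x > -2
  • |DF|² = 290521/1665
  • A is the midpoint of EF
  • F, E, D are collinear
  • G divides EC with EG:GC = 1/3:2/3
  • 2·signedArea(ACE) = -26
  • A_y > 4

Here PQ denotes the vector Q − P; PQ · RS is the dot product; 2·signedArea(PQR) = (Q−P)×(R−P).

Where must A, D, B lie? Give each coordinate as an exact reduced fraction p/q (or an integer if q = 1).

A = (0, 9/2)
B = (-236/185, -1006/555)
D = (-1046/555, -902/555)

1. A_x = 0  [A is the midpoint of EF]
2. A_y = 9/2  [A is the midpoint of EF]
   → A = (0, 9/2)
3. D_x = -1046/555  [F, E, D are collinear ∩ GD ⟂ FE]
4. D_y = -902/555  [F, E, D are collinear ∩ GD ⟂ FE]
   → D = (-1046/555, -902/555)
5. B_x = -236/185  [B is the midpoint of DG]
6. B_y = -1006/555  [B is the midpoint of DG]
   → B = (-236/185, -1006/555)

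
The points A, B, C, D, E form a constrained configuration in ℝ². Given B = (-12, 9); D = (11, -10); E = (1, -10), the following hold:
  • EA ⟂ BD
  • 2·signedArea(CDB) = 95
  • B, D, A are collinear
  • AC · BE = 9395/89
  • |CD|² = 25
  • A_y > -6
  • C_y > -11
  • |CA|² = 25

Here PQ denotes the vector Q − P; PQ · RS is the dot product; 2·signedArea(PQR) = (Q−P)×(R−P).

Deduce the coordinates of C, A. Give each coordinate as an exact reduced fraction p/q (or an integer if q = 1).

1. C_x = 6  [line -19·x + -23·y + -116 = 0 ∩ |CD|² = 25]
2. C_y = -10  [line -19·x + -23·y + -116 = 0 ∩ |CD|² = 25]
   → C = (6, -10)
3. A_x = 450/89  [B, D, A are collinear ∩ EA ⟂ BD]
4. A_y = -453/89  [B, D, A are collinear ∩ EA ⟂ BD]
   → A = (450/89, -453/89)

A = (450/89, -453/89)
C = (6, -10)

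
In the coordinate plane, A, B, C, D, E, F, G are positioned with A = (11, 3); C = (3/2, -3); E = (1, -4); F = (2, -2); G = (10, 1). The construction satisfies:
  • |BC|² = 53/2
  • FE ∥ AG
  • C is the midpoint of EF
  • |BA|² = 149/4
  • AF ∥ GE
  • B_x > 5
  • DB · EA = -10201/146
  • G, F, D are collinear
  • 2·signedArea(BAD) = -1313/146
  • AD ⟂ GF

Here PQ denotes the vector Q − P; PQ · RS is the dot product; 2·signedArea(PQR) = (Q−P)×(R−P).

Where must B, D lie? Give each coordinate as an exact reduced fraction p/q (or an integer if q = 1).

B = (6, -1/2)
D = (842/73, 115/73)

1. D_x = 842/73  [G, F, D are collinear ∩ AD ⟂ GF]
2. D_y = 115/73  [G, F, D are collinear ∩ AD ⟂ GF]
   → D = (842/73, 115/73)
3. B_x = 6  [2·signedArea(BAD) = -1313/146 ∩ DB · EA = -10201/146]
4. B_y = -1/2  [2·signedArea(BAD) = -1313/146 ∩ DB · EA = -10201/146]
   → B = (6, -1/2)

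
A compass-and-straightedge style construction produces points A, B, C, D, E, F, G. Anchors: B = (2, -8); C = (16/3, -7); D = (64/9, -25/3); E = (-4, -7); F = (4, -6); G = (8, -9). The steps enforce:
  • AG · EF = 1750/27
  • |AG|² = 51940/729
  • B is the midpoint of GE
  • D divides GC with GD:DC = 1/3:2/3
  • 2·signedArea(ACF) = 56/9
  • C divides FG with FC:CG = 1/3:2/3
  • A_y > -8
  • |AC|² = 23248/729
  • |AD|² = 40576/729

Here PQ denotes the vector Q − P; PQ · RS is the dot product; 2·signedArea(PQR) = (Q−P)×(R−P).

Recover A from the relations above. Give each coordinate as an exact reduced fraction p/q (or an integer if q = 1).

1. A_x = -8/27  [AG · EF = 1750/27 ∩ 2·signedArea(ACF) = 56/9]
2. A_y = -67/9  [AG · EF = 1750/27 ∩ 2·signedArea(ACF) = 56/9]
   → A = (-8/27, -67/9)

A = (-8/27, -67/9)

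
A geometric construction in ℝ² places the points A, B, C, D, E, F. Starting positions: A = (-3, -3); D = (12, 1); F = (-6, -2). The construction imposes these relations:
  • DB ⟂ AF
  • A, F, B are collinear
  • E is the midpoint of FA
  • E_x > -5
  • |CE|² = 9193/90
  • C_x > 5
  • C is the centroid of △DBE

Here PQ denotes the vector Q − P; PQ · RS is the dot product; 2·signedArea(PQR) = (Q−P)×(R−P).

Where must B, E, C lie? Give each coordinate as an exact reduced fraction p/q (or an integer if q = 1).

1. B_x = 93/10  [A, F, B are collinear ∩ DB ⟂ AF]
2. B_y = -71/10  [A, F, B are collinear ∩ DB ⟂ AF]
   → B = (93/10, -71/10)
3. E_x = -9/2  [E is the midpoint of FA]
4. E_y = -5/2  [E is the midpoint of FA]
   → E = (-9/2, -5/2)
5. C_x = 28/5  [C is the centroid of △DBE]
6. C_y = -43/15  [C is the centroid of △DBE]
   → C = (28/5, -43/15)

B = (93/10, -71/10)
C = (28/5, -43/15)
E = (-9/2, -5/2)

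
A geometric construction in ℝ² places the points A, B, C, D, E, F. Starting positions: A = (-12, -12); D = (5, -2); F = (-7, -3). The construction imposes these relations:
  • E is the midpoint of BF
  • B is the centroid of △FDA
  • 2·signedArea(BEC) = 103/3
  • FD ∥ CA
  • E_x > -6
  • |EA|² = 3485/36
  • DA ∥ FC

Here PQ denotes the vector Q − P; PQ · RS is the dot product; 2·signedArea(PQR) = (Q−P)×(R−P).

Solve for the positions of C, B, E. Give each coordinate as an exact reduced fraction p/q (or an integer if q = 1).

1. C_x = -24  [FD ∥ CA ∩ DA ∥ FC]
2. C_y = -13  [FD ∥ CA ∩ DA ∥ FC]
   → C = (-24, -13)
3. B_x = -14/3  [B is the centroid of △FDA]
4. B_y = -17/3  [B is the centroid of △FDA]
   → B = (-14/3, -17/3)
5. E_x = -35/6  [E is the midpoint of BF]
6. E_y = -13/3  [E is the midpoint of BF]
   → E = (-35/6, -13/3)

B = (-14/3, -17/3)
C = (-24, -13)
E = (-35/6, -13/3)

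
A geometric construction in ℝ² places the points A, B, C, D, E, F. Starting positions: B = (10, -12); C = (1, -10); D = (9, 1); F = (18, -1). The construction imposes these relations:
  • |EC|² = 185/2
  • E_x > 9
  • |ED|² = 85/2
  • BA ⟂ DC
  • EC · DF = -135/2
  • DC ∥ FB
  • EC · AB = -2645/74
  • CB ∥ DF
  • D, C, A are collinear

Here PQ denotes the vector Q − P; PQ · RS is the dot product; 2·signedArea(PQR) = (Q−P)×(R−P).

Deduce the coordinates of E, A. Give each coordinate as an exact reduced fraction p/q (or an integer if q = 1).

A = (117/37, -260/37)
E = (19/2, -11/2)

1. E_x = 19/2  [line -9·x + 2·y + 193/2 = 0 ∩ |EC|² = 185/2]
2. E_y = -11/2  [line -9·x + 2·y + 193/2 = 0 ∩ |EC|² = 185/2]
   → E = (19/2, -11/2)
3. A_x = 117/37  [EC · AB = -2645/74 ∩ D, C, A are collinear]
4. A_y = -260/37  [EC · AB = -2645/74 ∩ D, C, A are collinear]
   → A = (117/37, -260/37)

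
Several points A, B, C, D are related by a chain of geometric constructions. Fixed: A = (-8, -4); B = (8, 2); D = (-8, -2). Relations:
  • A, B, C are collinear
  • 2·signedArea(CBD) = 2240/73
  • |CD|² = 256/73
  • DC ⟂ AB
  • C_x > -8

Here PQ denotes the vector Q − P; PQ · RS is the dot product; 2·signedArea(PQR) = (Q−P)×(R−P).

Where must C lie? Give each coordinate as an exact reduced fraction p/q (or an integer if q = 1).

C = (-536/73, -274/73)

1. C_x = -536/73  [A, B, C are collinear ∩ DC ⟂ AB]
2. C_y = -274/73  [A, B, C are collinear ∩ DC ⟂ AB]
   → C = (-536/73, -274/73)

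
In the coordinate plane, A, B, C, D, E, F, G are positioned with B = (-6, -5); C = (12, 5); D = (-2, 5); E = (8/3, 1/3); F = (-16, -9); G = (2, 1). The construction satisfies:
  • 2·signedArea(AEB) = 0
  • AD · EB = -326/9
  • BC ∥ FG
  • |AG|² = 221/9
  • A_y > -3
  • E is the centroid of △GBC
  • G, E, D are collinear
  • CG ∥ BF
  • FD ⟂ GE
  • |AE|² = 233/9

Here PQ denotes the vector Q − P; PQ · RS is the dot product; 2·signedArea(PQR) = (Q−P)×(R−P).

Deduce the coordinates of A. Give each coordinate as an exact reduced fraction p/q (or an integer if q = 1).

1. A_x = -5/3  [2·signedArea(AEB) = 0 ∩ AD · EB = -326/9]
2. A_y = -7/3  [2·signedArea(AEB) = 0 ∩ AD · EB = -326/9]
   → A = (-5/3, -7/3)

A = (-5/3, -7/3)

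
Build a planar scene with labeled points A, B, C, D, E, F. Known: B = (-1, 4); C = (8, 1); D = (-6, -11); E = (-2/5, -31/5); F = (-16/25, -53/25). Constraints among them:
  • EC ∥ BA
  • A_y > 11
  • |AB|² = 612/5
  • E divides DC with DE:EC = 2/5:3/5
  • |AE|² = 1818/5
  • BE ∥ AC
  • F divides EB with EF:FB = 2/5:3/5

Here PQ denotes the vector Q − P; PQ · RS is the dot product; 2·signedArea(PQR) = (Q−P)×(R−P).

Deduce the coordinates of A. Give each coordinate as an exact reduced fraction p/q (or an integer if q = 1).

1. A_x = 37/5  [BE ∥ AC ∩ EC ∥ BA]
2. A_y = 56/5  [BE ∥ AC ∩ EC ∥ BA]
   → A = (37/5, 56/5)

A = (37/5, 56/5)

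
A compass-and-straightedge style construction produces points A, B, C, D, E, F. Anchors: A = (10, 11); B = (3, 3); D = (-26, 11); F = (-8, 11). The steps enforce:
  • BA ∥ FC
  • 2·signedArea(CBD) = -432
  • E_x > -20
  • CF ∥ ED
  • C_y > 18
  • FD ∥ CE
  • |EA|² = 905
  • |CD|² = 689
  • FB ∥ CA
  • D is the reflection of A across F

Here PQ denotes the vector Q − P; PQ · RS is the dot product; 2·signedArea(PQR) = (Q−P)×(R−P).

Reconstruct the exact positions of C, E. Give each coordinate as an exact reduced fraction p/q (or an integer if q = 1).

1. C_x = -1  [FB ∥ CA ∩ BA ∥ FC]
2. C_y = 19  [FB ∥ CA ∩ BA ∥ FC]
   → C = (-1, 19)
3. E_x = -19  [CF ∥ ED ∩ FD ∥ CE]
4. E_y = 19  [CF ∥ ED ∩ FD ∥ CE]
   → E = (-19, 19)

C = (-1, 19)
E = (-19, 19)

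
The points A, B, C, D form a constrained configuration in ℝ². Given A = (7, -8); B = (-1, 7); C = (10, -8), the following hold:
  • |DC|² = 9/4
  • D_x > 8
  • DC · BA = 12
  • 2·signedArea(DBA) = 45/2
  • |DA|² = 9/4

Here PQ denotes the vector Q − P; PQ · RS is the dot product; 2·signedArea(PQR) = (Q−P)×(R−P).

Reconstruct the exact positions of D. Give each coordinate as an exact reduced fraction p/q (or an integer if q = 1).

D = (17/2, -8)

1. D_x = 17/2  [2·signedArea(DBA) = 45/2 ∩ DC · BA = 12]
2. D_y = -8  [2·signedArea(DBA) = 45/2 ∩ DC · BA = 12]
   → D = (17/2, -8)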